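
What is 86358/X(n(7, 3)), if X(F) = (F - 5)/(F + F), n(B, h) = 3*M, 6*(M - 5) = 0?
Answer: 259074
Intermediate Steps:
M = 5 (M = 5 + (⅙)*0 = 5 + 0 = 5)
n(B, h) = 15 (n(B, h) = 3*5 = 15)
X(F) = (-5 + F)/(2*F) (X(F) = (-5 + F)/((2*F)) = (-5 + F)*(1/(2*F)) = (-5 + F)/(2*F))
86358/X(n(7, 3)) = 86358/(((½)*(-5 + 15)/15)) = 86358/(((½)*(1/15)*10)) = 86358/(⅓) = 86358*3 = 259074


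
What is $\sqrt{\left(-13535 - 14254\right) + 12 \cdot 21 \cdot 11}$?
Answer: $i \sqrt{25017} \approx 158.17 i$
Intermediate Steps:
$\sqrt{\left(-13535 - 14254\right) + 12 \cdot 21 \cdot 11} = \sqrt{-27789 + 252 \cdot 11} = \sqrt{-27789 + 2772} = \sqrt{-25017} = i \sqrt{25017}$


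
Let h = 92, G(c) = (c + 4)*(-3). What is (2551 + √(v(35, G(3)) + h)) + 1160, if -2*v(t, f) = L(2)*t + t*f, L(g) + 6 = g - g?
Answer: 3711 + √2258/2 ≈ 3734.8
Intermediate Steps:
G(c) = -12 - 3*c (G(c) = (4 + c)*(-3) = -12 - 3*c)
L(g) = -6 (L(g) = -6 + (g - g) = -6 + 0 = -6)
v(t, f) = 3*t - f*t/2 (v(t, f) = -(-6*t + t*f)/2 = -(-6*t + f*t)/2 = 3*t - f*t/2)
(2551 + √(v(35, G(3)) + h)) + 1160 = (2551 + √((½)*35*(6 - (-12 - 3*3)) + 92)) + 1160 = (2551 + √((½)*35*(6 - (-12 - 9)) + 92)) + 1160 = (2551 + √((½)*35*(6 - 1*(-21)) + 92)) + 1160 = (2551 + √((½)*35*(6 + 21) + 92)) + 1160 = (2551 + √((½)*35*27 + 92)) + 1160 = (2551 + √(945/2 + 92)) + 1160 = (2551 + √(1129/2)) + 1160 = (2551 + √2258/2) + 1160 = 3711 + √2258/2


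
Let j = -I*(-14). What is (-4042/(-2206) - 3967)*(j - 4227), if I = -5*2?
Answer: 19099423860/1103 ≈ 1.7316e+7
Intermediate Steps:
I = -10
j = -140 (j = -1*(-10)*(-14) = 10*(-14) = -140)
(-4042/(-2206) - 3967)*(j - 4227) = (-4042/(-2206) - 3967)*(-140 - 4227) = (-4042*(-1/2206) - 3967)*(-4367) = (2021/1103 - 3967)*(-4367) = -4373580/1103*(-4367) = 19099423860/1103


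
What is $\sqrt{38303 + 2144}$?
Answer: $\sqrt{40447} \approx 201.11$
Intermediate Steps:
$\sqrt{38303 + 2144} = \sqrt{40447}$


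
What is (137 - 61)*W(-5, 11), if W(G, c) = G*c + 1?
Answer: -4104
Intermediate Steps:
W(G, c) = 1 + G*c
(137 - 61)*W(-5, 11) = (137 - 61)*(1 - 5*11) = 76*(1 - 55) = 76*(-54) = -4104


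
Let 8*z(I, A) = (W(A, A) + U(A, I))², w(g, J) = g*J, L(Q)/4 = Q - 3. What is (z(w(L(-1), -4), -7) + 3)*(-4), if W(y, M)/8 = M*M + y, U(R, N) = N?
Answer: -80012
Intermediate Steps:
W(y, M) = 8*y + 8*M² (W(y, M) = 8*(M*M + y) = 8*(M² + y) = 8*(y + M²) = 8*y + 8*M²)
L(Q) = -12 + 4*Q (L(Q) = 4*(Q - 3) = 4*(-3 + Q) = -12 + 4*Q)
w(g, J) = J*g
z(I, A) = (I + 8*A + 8*A²)²/8 (z(I, A) = ((8*A + 8*A²) + I)²/8 = (I + 8*A + 8*A²)²/8)
(z(w(L(-1), -4), -7) + 3)*(-4) = ((-4*(-12 + 4*(-1)) + 8*(-7) + 8*(-7)²)²/8 + 3)*(-4) = ((-4*(-12 - 4) - 56 + 8*49)²/8 + 3)*(-4) = ((-4*(-16) - 56 + 392)²/8 + 3)*(-4) = ((64 - 56 + 392)²/8 + 3)*(-4) = ((⅛)*400² + 3)*(-4) = ((⅛)*160000 + 3)*(-4) = (20000 + 3)*(-4) = 20003*(-4) = -80012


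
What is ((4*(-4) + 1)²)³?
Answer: 11390625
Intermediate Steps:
((4*(-4) + 1)²)³ = ((-16 + 1)²)³ = ((-15)²)³ = 225³ = 11390625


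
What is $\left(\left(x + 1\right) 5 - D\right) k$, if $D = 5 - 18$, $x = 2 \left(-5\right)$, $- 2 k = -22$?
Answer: $-352$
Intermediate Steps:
$k = 11$ ($k = \left(- \frac{1}{2}\right) \left(-22\right) = 11$)
$x = -10$
$D = -13$ ($D = 5 - 18 = -13$)
$\left(\left(x + 1\right) 5 - D\right) k = \left(\left(-10 + 1\right) 5 - -13\right) 11 = \left(\left(-9\right) 5 + 13\right) 11 = \left(-45 + 13\right) 11 = \left(-32\right) 11 = -352$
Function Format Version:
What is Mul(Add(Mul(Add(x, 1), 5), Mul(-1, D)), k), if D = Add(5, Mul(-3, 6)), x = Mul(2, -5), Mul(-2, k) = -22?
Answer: -352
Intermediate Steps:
k = 11 (k = Mul(Rational(-1, 2), -22) = 11)
x = -10
D = -13 (D = Add(5, -18) = -13)
Mul(Add(Mul(Add(x, 1), 5), Mul(-1, D)), k) = Mul(Add(Mul(Add(-10, 1), 5), Mul(-1, -13)), 11) = Mul(Add(Mul(-9, 5), 13), 11) = Mul(Add(-45, 13), 11) = Mul(-32, 11) = -352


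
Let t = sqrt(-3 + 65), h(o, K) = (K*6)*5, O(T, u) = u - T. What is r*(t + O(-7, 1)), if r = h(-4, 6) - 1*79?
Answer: 808 + 101*sqrt(62) ≈ 1603.3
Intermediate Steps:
h(o, K) = 30*K (h(o, K) = (6*K)*5 = 30*K)
t = sqrt(62) ≈ 7.8740
r = 101 (r = 30*6 - 1*79 = 180 - 79 = 101)
r*(t + O(-7, 1)) = 101*(sqrt(62) + (1 - 1*(-7))) = 101*(sqrt(62) + (1 + 7)) = 101*(sqrt(62) + 8) = 101*(8 + sqrt(62)) = 808 + 101*sqrt(62)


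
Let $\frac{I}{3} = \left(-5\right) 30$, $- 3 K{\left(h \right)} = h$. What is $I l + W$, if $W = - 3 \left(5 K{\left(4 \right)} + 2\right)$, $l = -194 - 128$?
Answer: $144914$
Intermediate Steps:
$K{\left(h \right)} = - \frac{h}{3}$
$I = -450$ ($I = 3 \left(\left(-5\right) 30\right) = 3 \left(-150\right) = -450$)
$l = -322$
$W = 14$ ($W = - 3 \left(5 \left(\left(- \frac{1}{3}\right) 4\right) + 2\right) = - 3 \left(5 \left(- \frac{4}{3}\right) + 2\right) = - 3 \left(- \frac{20}{3} + 2\right) = \left(-3\right) \left(- \frac{14}{3}\right) = 14$)
$I l + W = \left(-450\right) \left(-322\right) + 14 = 144900 + 14 = 144914$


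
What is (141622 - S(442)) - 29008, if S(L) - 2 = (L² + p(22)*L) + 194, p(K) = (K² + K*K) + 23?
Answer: -520968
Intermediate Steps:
p(K) = 23 + 2*K² (p(K) = (K² + K²) + 23 = 2*K² + 23 = 23 + 2*K²)
S(L) = 196 + L² + 991*L (S(L) = 2 + ((L² + (23 + 2*22²)*L) + 194) = 2 + ((L² + (23 + 2*484)*L) + 194) = 2 + ((L² + (23 + 968)*L) + 194) = 2 + ((L² + 991*L) + 194) = 2 + (194 + L² + 991*L) = 196 + L² + 991*L)
(141622 - S(442)) - 29008 = (141622 - (196 + 442² + 991*442)) - 29008 = (141622 - (196 + 195364 + 438022)) - 29008 = (141622 - 1*633582) - 29008 = (141622 - 633582) - 29008 = -491960 - 29008 = -520968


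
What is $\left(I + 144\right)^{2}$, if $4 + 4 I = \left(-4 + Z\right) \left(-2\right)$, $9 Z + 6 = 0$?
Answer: $\frac{190096}{9} \approx 21122.0$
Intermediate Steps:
$Z = - \frac{2}{3}$ ($Z = - \frac{2}{3} + \frac{1}{9} \cdot 0 = - \frac{2}{3} + 0 = - \frac{2}{3} \approx -0.66667$)
$I = \frac{4}{3}$ ($I = -1 + \frac{\left(-4 - \frac{2}{3}\right) \left(-2\right)}{4} = -1 + \frac{\left(- \frac{14}{3}\right) \left(-2\right)}{4} = -1 + \frac{1}{4} \cdot \frac{28}{3} = -1 + \frac{7}{3} = \frac{4}{3} \approx 1.3333$)
$\left(I + 144\right)^{2} = \left(\frac{4}{3} + 144\right)^{2} = \left(\frac{436}{3}\right)^{2} = \frac{190096}{9}$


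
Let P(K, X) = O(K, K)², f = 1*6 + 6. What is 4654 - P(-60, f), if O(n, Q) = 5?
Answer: 4629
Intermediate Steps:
f = 12 (f = 6 + 6 = 12)
P(K, X) = 25 (P(K, X) = 5² = 25)
4654 - P(-60, f) = 4654 - 1*25 = 4654 - 25 = 4629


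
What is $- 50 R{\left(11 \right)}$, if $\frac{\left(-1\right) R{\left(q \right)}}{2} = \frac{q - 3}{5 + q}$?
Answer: $50$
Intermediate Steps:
$R{\left(q \right)} = - \frac{2 \left(-3 + q\right)}{5 + q}$ ($R{\left(q \right)} = - 2 \frac{q - 3}{5 + q} = - 2 \frac{-3 + q}{5 + q} = - \frac{2 \left(-3 + q\right)}{5 + q}$)
$- 50 R{\left(11 \right)} = - 50 \frac{2 \left(3 - 11\right)}{5 + 11} = - 50 \frac{2 \left(3 - 11\right)}{16} = - 50 \cdot 2 \cdot \frac{1}{16} \left(-8\right) = \left(-50\right) \left(-1\right) = 50$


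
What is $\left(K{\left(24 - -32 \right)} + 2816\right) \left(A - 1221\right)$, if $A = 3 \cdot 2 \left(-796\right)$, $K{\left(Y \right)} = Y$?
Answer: $-17223384$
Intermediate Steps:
$A = -4776$ ($A = 6 \left(-796\right) = -4776$)
$\left(K{\left(24 - -32 \right)} + 2816\right) \left(A - 1221\right) = \left(\left(24 - -32\right) + 2816\right) \left(-4776 - 1221\right) = \left(\left(24 + 32\right) + 2816\right) \left(-5997\right) = \left(56 + 2816\right) \left(-5997\right) = 2872 \left(-5997\right) = -17223384$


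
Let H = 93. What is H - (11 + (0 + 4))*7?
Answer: -12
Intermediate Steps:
H - (11 + (0 + 4))*7 = 93 - (11 + (0 + 4))*7 = 93 - (11 + 4)*7 = 93 - 15*7 = 93 - 1*105 = 93 - 105 = -12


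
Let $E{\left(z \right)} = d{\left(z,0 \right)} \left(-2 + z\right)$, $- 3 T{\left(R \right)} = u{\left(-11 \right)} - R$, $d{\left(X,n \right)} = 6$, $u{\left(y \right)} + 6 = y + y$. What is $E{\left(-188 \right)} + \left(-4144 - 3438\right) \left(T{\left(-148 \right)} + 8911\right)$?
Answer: $-67261062$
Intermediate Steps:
$u{\left(y \right)} = -6 + 2 y$ ($u{\left(y \right)} = -6 + \left(y + y\right) = -6 + 2 y$)
$T{\left(R \right)} = \frac{28}{3} + \frac{R}{3}$ ($T{\left(R \right)} = - \frac{\left(-6 + 2 \left(-11\right)\right) - R}{3} = - \frac{\left(-6 - 22\right) - R}{3} = - \frac{-28 - R}{3} = \frac{28}{3} + \frac{R}{3}$)
$E{\left(z \right)} = -12 + 6 z$ ($E{\left(z \right)} = 6 \left(-2 + z\right) = -12 + 6 z$)
$E{\left(-188 \right)} + \left(-4144 - 3438\right) \left(T{\left(-148 \right)} + 8911\right) = \left(-12 + 6 \left(-188\right)\right) + \left(-4144 - 3438\right) \left(\left(\frac{28}{3} + \frac{1}{3} \left(-148\right)\right) + 8911\right) = \left(-12 - 1128\right) - 7582 \left(\left(\frac{28}{3} - \frac{148}{3}\right) + 8911\right) = -1140 - 7582 \left(-40 + 8911\right) = -1140 - 67259922 = -67261062$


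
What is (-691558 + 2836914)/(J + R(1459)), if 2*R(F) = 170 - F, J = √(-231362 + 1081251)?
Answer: 5530727768/1738035 + 8581424*√849889/1738035 ≈ 7734.0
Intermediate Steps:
J = √849889 ≈ 921.89
R(F) = 85 - F/2 (R(F) = (170 - F)/2 = 85 - F/2)
(-691558 + 2836914)/(J + R(1459)) = (-691558 + 2836914)/(√849889 + (85 - ½*1459)) = 2145356/(√849889 + (85 - 1459/2)) = 2145356/(√849889 - 1289/2) = 2145356/(-1289/2 + √849889)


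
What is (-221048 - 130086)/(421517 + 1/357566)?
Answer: -125553579844/150720147623 ≈ -0.83302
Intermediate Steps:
(-221048 - 130086)/(421517 + 1/357566) = -351134/(421517 + 1/357566) = -351134/150720147623/357566 = -351134*357566/150720147623 = -125553579844/150720147623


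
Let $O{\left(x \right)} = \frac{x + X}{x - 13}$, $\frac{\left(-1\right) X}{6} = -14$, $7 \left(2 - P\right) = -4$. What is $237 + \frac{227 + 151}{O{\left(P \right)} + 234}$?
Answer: $\frac{655401}{2746} \approx 238.67$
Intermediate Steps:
$P = \frac{18}{7}$ ($P = 2 - - \frac{4}{7} = 2 + \frac{4}{7} = \frac{18}{7} \approx 2.5714$)
$X = 84$ ($X = \left(-6\right) \left(-14\right) = 84$)
$O{\left(x \right)} = \frac{84 + x}{-13 + x}$ ($O{\left(x \right)} = \frac{x + 84}{x - 13} = \frac{84 + x}{-13 + x}$)
$237 + \frac{227 + 151}{O{\left(P \right)} + 234} = 237 + \frac{227 + 151}{\frac{84 + \frac{18}{7}}{-13 + \frac{18}{7}} + 234} = 237 + \frac{378}{\frac{1}{- \frac{73}{7}} \cdot \frac{606}{7} + 234} = 237 + \frac{378}{\left(- \frac{7}{73}\right) \frac{606}{7} + 234} = 237 + \frac{378}{- \frac{606}{73} + 234} = 237 + \frac{378}{\frac{16476}{73}} = 237 + 378 \cdot \frac{73}{16476} = 237 + \frac{4599}{2746} = \frac{655401}{2746}$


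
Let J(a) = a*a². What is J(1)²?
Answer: 1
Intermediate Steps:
J(a) = a³
J(1)² = (1³)² = 1² = 1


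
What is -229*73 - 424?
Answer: -17141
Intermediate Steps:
-229*73 - 424 = -16717 - 424 = -17141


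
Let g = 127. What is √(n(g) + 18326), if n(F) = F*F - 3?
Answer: 6*√957 ≈ 185.61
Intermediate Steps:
n(F) = -3 + F² (n(F) = F² - 3 = -3 + F²)
√(n(g) + 18326) = √((-3 + 127²) + 18326) = √((-3 + 16129) + 18326) = √(16126 + 18326) = √34452 = 6*√957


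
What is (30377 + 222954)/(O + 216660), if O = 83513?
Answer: 253331/300173 ≈ 0.84395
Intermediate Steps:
(30377 + 222954)/(O + 216660) = (30377 + 222954)/(83513 + 216660) = 253331/300173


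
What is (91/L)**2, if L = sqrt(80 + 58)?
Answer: 8281/138 ≈ 60.007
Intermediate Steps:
L = sqrt(138) ≈ 11.747
(91/L)**2 = (91/(sqrt(138)))**2 = (91*(sqrt(138)/138))**2 = (91*sqrt(138)/138)**2 = 8281/138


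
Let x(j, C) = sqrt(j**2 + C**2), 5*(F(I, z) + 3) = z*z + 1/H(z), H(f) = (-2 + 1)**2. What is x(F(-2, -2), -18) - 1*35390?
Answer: -35390 + 2*sqrt(82) ≈ -35372.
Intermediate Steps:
H(f) = 1 (H(f) = (-1)**2 = 1)
F(I, z) = -14/5 + z**2/5 (F(I, z) = -3 + (z*z + 1/1)/5 = -3 + (z**2 + 1)/5 = -3 + (1 + z**2)/5 = -3 + (1/5 + z**2/5) = -14/5 + z**2/5)
x(j, C) = sqrt(C**2 + j**2)
x(F(-2, -2), -18) - 1*35390 = sqrt((-18)**2 + (-14/5 + (1/5)*(-2)**2)**2) - 1*35390 = sqrt(324 + (-14/5 + (1/5)*4)**2) - 35390 = sqrt(324 + (-14/5 + 4/5)**2) - 35390 = sqrt(324 + (-2)**2) - 35390 = sqrt(324 + 4) - 35390 = sqrt(328) - 35390 = 2*sqrt(82) - 35390 = -35390 + 2*sqrt(82)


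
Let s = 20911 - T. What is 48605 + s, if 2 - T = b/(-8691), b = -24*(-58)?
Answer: 201381594/2897 ≈ 69514.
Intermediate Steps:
b = 1392
T = 6258/2897 (T = 2 - 1392/(-8691) = 2 - 1392*(-1)/8691 = 2 - 1*(-464/2897) = 2 + 464/2897 = 6258/2897 ≈ 2.1602)
s = 60572909/2897 (s = 20911 - 1*6258/2897 = 20911 - 6258/2897 = 60572909/2897 ≈ 20909.)
48605 + s = 48605 + 60572909/2897 = 201381594/2897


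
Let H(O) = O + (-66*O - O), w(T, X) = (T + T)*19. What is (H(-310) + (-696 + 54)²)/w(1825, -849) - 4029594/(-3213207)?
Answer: 278260468178/37139317575 ≈ 7.4923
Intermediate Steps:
w(T, X) = 38*T (w(T, X) = (2*T)*19 = 38*T)
H(O) = -66*O (H(O) = O - 67*O = -66*O)
(H(-310) + (-696 + 54)²)/w(1825, -849) - 4029594/(-3213207) = (-66*(-310) + (-696 + 54)²)/((38*1825)) - 4029594/(-3213207) = (20460 + (-642)²)/69350 - 4029594*(-1/3213207) = (20460 + 412164)*(1/69350) + 1343198/1071069 = 432624*(1/69350) + 1343198/1071069 = 216312/34675 + 1343198/1071069 = 278260468178/37139317575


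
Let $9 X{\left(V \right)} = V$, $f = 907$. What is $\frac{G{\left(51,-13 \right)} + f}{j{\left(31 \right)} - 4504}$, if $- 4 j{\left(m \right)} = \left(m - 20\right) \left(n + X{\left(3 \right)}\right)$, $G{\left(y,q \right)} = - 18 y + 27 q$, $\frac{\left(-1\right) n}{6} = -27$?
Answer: $\frac{4344}{59405} \approx 0.073125$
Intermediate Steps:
$n = 162$ ($n = \left(-6\right) \left(-27\right) = 162$)
$X{\left(V \right)} = \frac{V}{9}$
$j{\left(m \right)} = \frac{2435}{3} - \frac{487 m}{12}$ ($j{\left(m \right)} = - \frac{\left(m - 20\right) \left(162 + \frac{1}{9} \cdot 3\right)}{4} = - \frac{\left(-20 + m\right) \left(162 + \frac{1}{3}\right)}{4} = - \frac{\left(-20 + m\right) \frac{487}{3}}{4} = - \frac{- \frac{9740}{3} + \frac{487 m}{3}}{4} = \frac{2435}{3} - \frac{487 m}{12}$)
$\frac{G{\left(51,-13 \right)} + f}{j{\left(31 \right)} - 4504} = \frac{\left(\left(-18\right) 51 + 27 \left(-13\right)\right) + 907}{\left(\frac{2435}{3} - \frac{15097}{12}\right) - 4504} = \frac{\left(-918 - 351\right) + 907}{\left(\frac{2435}{3} - \frac{15097}{12}\right) - 4504} = \frac{-1269 + 907}{- \frac{5357}{12} - 4504} = - \frac{362}{- \frac{59405}{12}} = \left(-362\right) \left(- \frac{12}{59405}\right) = \frac{4344}{59405}$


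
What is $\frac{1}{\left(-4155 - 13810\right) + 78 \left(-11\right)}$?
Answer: $- \frac{1}{18823} \approx -5.3126 \cdot 10^{-5}$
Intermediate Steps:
$\frac{1}{\left(-4155 - 13810\right) + 78 \left(-11\right)} = \frac{1}{\left(-4155 - 13810\right) - 858} = \frac{1}{-17965 - 858} = \frac{1}{-18823} = - \frac{1}{18823}$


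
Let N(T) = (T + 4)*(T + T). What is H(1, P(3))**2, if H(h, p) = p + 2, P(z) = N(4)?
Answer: 4356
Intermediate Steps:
N(T) = 2*T*(4 + T) (N(T) = (4 + T)*(2*T) = 2*T*(4 + T))
P(z) = 64 (P(z) = 2*4*(4 + 4) = 2*4*8 = 64)
H(h, p) = 2 + p
H(1, P(3))**2 = (2 + 64)**2 = 66**2 = 4356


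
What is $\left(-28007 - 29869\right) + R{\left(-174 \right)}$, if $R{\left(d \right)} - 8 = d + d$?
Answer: $-58216$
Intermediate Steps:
$R{\left(d \right)} = 8 + 2 d$ ($R{\left(d \right)} = 8 + \left(d + d\right) = 8 + 2 d$)
$\left(-28007 - 29869\right) + R{\left(-174 \right)} = \left(-28007 - 29869\right) + \left(8 + 2 \left(-174\right)\right) = -57876 + \left(8 - 348\right) = -57876 - 340 = -58216$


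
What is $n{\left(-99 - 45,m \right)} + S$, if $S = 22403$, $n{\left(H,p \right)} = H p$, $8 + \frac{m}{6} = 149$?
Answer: $-99421$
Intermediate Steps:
$m = 846$ ($m = -48 + 6 \cdot 149 = -48 + 894 = 846$)
$n{\left(-99 - 45,m \right)} + S = \left(-99 - 45\right) 846 + 22403 = \left(-144\right) 846 + 22403 = -121824 + 22403 = -99421$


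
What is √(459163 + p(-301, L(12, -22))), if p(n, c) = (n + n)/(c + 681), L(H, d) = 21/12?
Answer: √3424596835595/2731 ≈ 677.62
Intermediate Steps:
L(H, d) = 7/4 (L(H, d) = 21*(1/12) = 7/4)
p(n, c) = 2*n/(681 + c) (p(n, c) = (2*n)/(681 + c) = 2*n/(681 + c))
√(459163 + p(-301, L(12, -22))) = √(459163 + 2*(-301)/(681 + 7/4)) = √(459163 + 2*(-301)/(2731/4)) = √(459163 + 2*(-301)*(4/2731)) = √(459163 - 2408/2731) = √(1253971745/2731) = √3424596835595/2731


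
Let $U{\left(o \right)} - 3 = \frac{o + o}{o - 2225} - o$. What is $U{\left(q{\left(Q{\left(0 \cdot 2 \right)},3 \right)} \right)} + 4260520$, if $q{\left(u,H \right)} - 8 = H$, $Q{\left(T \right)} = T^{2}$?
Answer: $\frac{4716386773}{1107} \approx 4.2605 \cdot 10^{6}$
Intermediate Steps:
$q{\left(u,H \right)} = 8 + H$
$U{\left(o \right)} = 3 - o + \frac{2 o}{-2225 + o}$ ($U{\left(o \right)} = 3 - \left(o - \frac{o + o}{o - 2225}\right) = 3 - \left(o - \frac{2 o}{-2225 + o}\right) = 3 - o + \frac{2 o}{-2225 + o}$)
$U{\left(q{\left(Q{\left(0 \cdot 2 \right)},3 \right)} \right)} + 4260520 = \frac{-6675 - \left(8 + 3\right)^{2} + 2230 \left(8 + 3\right)}{-2225 + \left(8 + 3\right)} + 4260520 = \frac{-6675 - 11^{2} + 2230 \cdot 11}{-2225 + 11} + 4260520 = \frac{-6675 - 121 + 24530}{-2214} + 4260520 = - \frac{-6675 - 121 + 24530}{2214} + 4260520 = \left(- \frac{1}{2214}\right) 17734 + 4260520 = - \frac{8867}{1107} + 4260520 = \frac{4716386773}{1107}$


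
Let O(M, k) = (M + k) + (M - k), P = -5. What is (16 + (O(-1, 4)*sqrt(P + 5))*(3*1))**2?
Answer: 256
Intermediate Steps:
O(M, k) = 2*M
(16 + (O(-1, 4)*sqrt(P + 5))*(3*1))**2 = (16 + ((2*(-1))*sqrt(-5 + 5))*(3*1))**2 = (16 - 2*sqrt(0)*3)**2 = (16 - 2*0*3)**2 = (16 + 0*3)**2 = (16 + 0)**2 = 16**2 = 256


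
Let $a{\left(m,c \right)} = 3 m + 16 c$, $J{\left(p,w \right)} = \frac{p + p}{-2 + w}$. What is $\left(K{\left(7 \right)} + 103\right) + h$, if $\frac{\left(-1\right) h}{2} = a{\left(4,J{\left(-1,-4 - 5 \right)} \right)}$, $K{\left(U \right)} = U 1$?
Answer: $\frac{882}{11} \approx 80.182$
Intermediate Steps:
$K{\left(U \right)} = U$
$J{\left(p,w \right)} = \frac{2 p}{-2 + w}$
$h = - \frac{328}{11}$ ($h = - 2 \left(3 \cdot 4 + 16 \cdot 2 \left(-1\right) \frac{1}{-2 - 9}\right) = - 2 \left(12 + 16 \cdot 2 \left(-1\right) \frac{1}{-2 - 9}\right) = - 2 \left(12 + 16 \cdot 2 \left(-1\right) \frac{1}{-11}\right) = - 2 \left(12 + 16 \cdot 2 \left(-1\right) \left(- \frac{1}{11}\right)\right) = - 2 \left(12 + 16 \cdot \frac{2}{11}\right) = - 2 \left(12 + \frac{32}{11}\right) = \left(-2\right) \frac{164}{11} = - \frac{328}{11} \approx -29.818$)
$\left(K{\left(7 \right)} + 103\right) + h = \left(7 + 103\right) - \frac{328}{11} = 110 - \frac{328}{11} = \frac{882}{11}$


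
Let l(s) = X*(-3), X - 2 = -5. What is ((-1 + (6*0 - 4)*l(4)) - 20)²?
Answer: 3249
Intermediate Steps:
X = -3 (X = 2 - 5 = -3)
l(s) = 9 (l(s) = -3*(-3) = 9)
((-1 + (6*0 - 4)*l(4)) - 20)² = ((-1 + (6*0 - 4)*9) - 20)² = ((-1 + (0 - 4)*9) - 20)² = ((-1 - 4*9) - 20)² = ((-1 - 36) - 20)² = (-37 - 20)² = (-57)² = 3249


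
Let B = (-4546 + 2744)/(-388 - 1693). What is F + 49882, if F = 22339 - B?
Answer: 150290099/2081 ≈ 72220.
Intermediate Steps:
B = 1802/2081 (B = -1802/(-2081) = -1802*(-1/2081) = 1802/2081 ≈ 0.86593)
F = 46485657/2081 (F = 22339 - 1*1802/2081 = 22339 - 1802/2081 = 46485657/2081 ≈ 22338.)
F + 49882 = 46485657/2081 + 49882 = 150290099/2081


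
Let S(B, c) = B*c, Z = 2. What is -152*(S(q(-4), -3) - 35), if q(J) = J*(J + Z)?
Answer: 8968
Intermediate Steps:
q(J) = J*(2 + J) (q(J) = J*(J + 2) = J*(2 + J))
-152*(S(q(-4), -3) - 35) = -152*(-4*(2 - 4)*(-3) - 35) = -152*(-4*(-2)*(-3) - 35) = -152*(8*(-3) - 35) = -152*(-24 - 35) = -152*(-59) = 8968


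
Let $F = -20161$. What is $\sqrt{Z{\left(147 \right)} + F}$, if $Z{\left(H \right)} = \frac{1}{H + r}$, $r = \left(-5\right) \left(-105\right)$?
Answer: $\frac{i \sqrt{569024022}}{168} \approx 141.99 i$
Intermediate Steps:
$r = 525$
$Z{\left(H \right)} = \frac{1}{525 + H}$ ($Z{\left(H \right)} = \frac{1}{H + 525} = \frac{1}{525 + H}$)
$\sqrt{Z{\left(147 \right)} + F} = \sqrt{\frac{1}{525 + 147} - 20161} = \sqrt{\frac{1}{672} - 20161} = \sqrt{- \frac{13548191}{672}} = \frac{i \sqrt{569024022}}{168}$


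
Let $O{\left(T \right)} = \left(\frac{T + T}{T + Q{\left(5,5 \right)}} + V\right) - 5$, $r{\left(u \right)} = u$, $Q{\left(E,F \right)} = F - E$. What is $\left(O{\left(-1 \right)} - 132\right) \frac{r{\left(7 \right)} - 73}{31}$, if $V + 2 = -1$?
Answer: $\frac{9108}{31} \approx 293.81$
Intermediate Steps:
$V = -3$ ($V = -2 - 1 = -3$)
$O{\left(T \right)} = -6$ ($O{\left(T \right)} = \left(\frac{T + T}{T + \left(5 - 5\right)} - 3\right) - 5 = \left(\frac{2 T}{T + \left(5 - 5\right)} - 3\right) - 5 = \left(\frac{2 T}{T + 0} - 3\right) - 5 = \left(\frac{2 T}{T} - 3\right) - 5 = \left(2 - 3\right) - 5 = -1 - 5 = -6$)
$\left(O{\left(-1 \right)} - 132\right) \frac{r{\left(7 \right)} - 73}{31} = \left(-6 - 132\right) \frac{7 - 73}{31} = - 138 \left(\left(-66\right) \frac{1}{31}\right) = \left(-138\right) \left(- \frac{66}{31}\right) = \frac{9108}{31}$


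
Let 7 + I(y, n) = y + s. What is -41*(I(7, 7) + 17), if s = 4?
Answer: -861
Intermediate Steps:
I(y, n) = -3 + y (I(y, n) = -7 + (y + 4) = -7 + (4 + y) = -3 + y)
-41*(I(7, 7) + 17) = -41*((-3 + 7) + 17) = -41*(4 + 17) = -41*21 = -861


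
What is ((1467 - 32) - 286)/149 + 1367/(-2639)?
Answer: 2828528/393211 ≈ 7.1934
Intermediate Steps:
((1467 - 32) - 286)/149 + 1367/(-2639) = (1435 - 286)*(1/149) + 1367*(-1/2639) = 1149*(1/149) - 1367/2639 = 1149/149 - 1367/2639 = 2828528/393211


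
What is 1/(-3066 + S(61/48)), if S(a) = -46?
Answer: -1/3112 ≈ -0.00032134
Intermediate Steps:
1/(-3066 + S(61/48)) = 1/(-3066 - 46) = 1/(-3112) = -1/3112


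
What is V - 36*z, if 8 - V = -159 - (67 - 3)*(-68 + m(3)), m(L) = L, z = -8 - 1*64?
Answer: -1401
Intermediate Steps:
z = -72 (z = -8 - 64 = -72)
V = -3993 (V = 8 - (-159 - (67 - 3)*(-68 + 3)) = 8 - (-159 - 64*(-65)) = 8 - (-159 - 1*(-4160)) = 8 - (-159 + 4160) = 8 - 1*4001 = 8 - 4001 = -3993)
V - 36*z = -3993 - 36*(-72) = -3993 + 2592 = -1401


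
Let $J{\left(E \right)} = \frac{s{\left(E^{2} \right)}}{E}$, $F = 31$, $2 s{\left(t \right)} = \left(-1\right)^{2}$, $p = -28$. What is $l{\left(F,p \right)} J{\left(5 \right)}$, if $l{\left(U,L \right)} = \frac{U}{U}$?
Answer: $\frac{1}{10} \approx 0.1$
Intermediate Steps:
$s{\left(t \right)} = \frac{1}{2}$ ($s{\left(t \right)} = \frac{\left(-1\right)^{2}}{2} = \frac{1}{2} \cdot 1 = \frac{1}{2}$)
$J{\left(E \right)} = \frac{1}{2 E}$
$l{\left(U,L \right)} = 1$
$l{\left(F,p \right)} J{\left(5 \right)} = 1 \frac{1}{2 \cdot 5} = 1 \cdot \frac{1}{2} \cdot \frac{1}{5} = 1 \cdot \frac{1}{10} = \frac{1}{10}$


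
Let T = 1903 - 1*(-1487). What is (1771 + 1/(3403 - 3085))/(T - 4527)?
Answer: -563179/361566 ≈ -1.5576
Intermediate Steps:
T = 3390 (T = 1903 + 1487 = 3390)
(1771 + 1/(3403 - 3085))/(T - 4527) = (1771 + 1/(3403 - 3085))/(3390 - 4527) = (1771 + 1/318)/(-1137) = (1771 + 1/318)*(-1/1137) = (563179/318)*(-1/1137) = -563179/361566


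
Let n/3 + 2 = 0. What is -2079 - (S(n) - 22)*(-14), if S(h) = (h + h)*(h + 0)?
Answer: -1379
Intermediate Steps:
n = -6 (n = -6 + 3*0 = -6 + 0 = -6)
S(h) = 2*h² (S(h) = (2*h)*h = 2*h²)
-2079 - (S(n) - 22)*(-14) = -2079 - (2*(-6)² - 22)*(-14) = -2079 - (2*36 - 22)*(-14) = -2079 - (72 - 22)*(-14) = -2079 - 50*(-14) = -2079 - 1*(-700) = -2079 + 700 = -1379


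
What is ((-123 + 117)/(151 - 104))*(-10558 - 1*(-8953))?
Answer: 9630/47 ≈ 204.89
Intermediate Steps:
((-123 + 117)/(151 - 104))*(-10558 - 1*(-8953)) = (-6/47)*(-10558 + 8953) = -6*1/47*(-1605) = -6/47*(-1605) = 9630/47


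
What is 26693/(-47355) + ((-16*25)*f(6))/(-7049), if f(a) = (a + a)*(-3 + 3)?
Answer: -26693/47355 ≈ -0.56368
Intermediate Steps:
f(a) = 0 (f(a) = (2*a)*0 = 0)
26693/(-47355) + ((-16*25)*f(6))/(-7049) = 26693/(-47355) + (-16*25*0)/(-7049) = 26693*(-1/47355) - 400*0*(-1/7049) = -26693/47355 + 0*(-1/7049) = -26693/47355 + 0 = -26693/47355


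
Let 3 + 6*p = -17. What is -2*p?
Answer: 20/3 ≈ 6.6667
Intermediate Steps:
p = -10/3 (p = -½ + (⅙)*(-17) = -½ - 17/6 = -10/3 ≈ -3.3333)
-2*p = -2*(-10/3) = 20/3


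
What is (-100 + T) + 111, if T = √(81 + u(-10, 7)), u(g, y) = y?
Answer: 11 + 2*√22 ≈ 20.381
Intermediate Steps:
T = 2*√22 (T = √(81 + 7) = √88 = 2*√22 ≈ 9.3808)
(-100 + T) + 111 = (-100 + 2*√22) + 111 = 11 + 2*√22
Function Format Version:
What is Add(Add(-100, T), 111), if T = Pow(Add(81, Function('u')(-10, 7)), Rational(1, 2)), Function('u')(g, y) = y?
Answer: Add(11, Mul(2, Pow(22, Rational(1, 2)))) ≈ 20.381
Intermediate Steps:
T = Mul(2, Pow(22, Rational(1, 2))) (T = Pow(Add(81, 7), Rational(1, 2)) = Pow(88, Rational(1, 2)) = Mul(2, Pow(22, Rational(1, 2))) ≈ 9.3808)
Add(Add(-100, T), 111) = Add(Add(-100, Mul(2, Pow(22, Rational(1, 2)))), 111) = Add(11, Mul(2, Pow(22, Rational(1, 2))))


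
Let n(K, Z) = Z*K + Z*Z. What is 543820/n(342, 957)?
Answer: 543820/1243143 ≈ 0.43746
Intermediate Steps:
n(K, Z) = Z**2 + K*Z (n(K, Z) = K*Z + Z**2 = Z**2 + K*Z)
543820/n(342, 957) = 543820/((957*(342 + 957))) = 543820/((957*1299)) = 543820/1243143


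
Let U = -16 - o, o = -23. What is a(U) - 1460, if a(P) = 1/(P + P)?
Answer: -20439/14 ≈ -1459.9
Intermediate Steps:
U = 7 (U = -16 - 1*(-23) = -16 + 23 = 7)
a(P) = 1/(2*P)
a(U) - 1460 = (½)/7 - 1460 = (½)*(⅐) - 1460 = 1/14 - 1460 = -20439/14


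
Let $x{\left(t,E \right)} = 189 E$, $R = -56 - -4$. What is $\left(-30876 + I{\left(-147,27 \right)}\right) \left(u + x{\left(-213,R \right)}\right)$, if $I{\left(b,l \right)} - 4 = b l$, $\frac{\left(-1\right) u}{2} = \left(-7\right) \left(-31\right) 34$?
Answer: $856531144$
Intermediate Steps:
$u = -14756$ ($u = - 2 \left(-7\right) \left(-31\right) 34 = - 2 \cdot 217 \cdot 34 = \left(-2\right) 7378 = -14756$)
$R = -52$ ($R = -56 + 4 = -52$)
$I{\left(b,l \right)} = 4 + b l$
$\left(-30876 + I{\left(-147,27 \right)}\right) \left(u + x{\left(-213,R \right)}\right) = \left(-30876 + \left(4 - 3969\right)\right) \left(-14756 + 189 \left(-52\right)\right) = \left(-30876 + \left(4 - 3969\right)\right) \left(-14756 - 9828\right) = \left(-30876 - 3965\right) \left(-24584\right) = \left(-34841\right) \left(-24584\right) = 856531144$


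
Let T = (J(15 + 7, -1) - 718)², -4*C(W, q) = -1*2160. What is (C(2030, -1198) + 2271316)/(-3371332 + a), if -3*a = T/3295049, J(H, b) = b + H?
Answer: -22457630522832/33326112891613 ≈ -0.67387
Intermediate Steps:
C(W, q) = 540 (C(W, q) = -(-1)*2160/4 = -¼*(-2160) = 540)
J(H, b) = H + b
T = 485809 (T = (((15 + 7) - 1) - 718)² = ((22 - 1) - 718)² = (21 - 718)² = (-697)² = 485809)
a = -485809/9885147 (a = -485809/(3*3295049) = -⅓*485809/3295049 = -485809/9885147 ≈ -0.049145)
(C(2030, -1198) + 2271316)/(-3371332 + a) = (540 + 2271316)/(-3371332 - 485809/9885147) = 2271856/(-33326112891613/9885147) = 2271856*(-9885147/33326112891613) = -22457630522832/33326112891613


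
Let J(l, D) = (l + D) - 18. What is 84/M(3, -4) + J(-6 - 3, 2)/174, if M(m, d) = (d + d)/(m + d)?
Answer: 901/87 ≈ 10.356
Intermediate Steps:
J(l, D) = -18 + D + l (J(l, D) = (D + l) - 18 = -18 + D + l)
M(m, d) = 2*d/(d + m) (M(m, d) = (2*d)/(d + m) = 2*d/(d + m))
84/M(3, -4) + J(-6 - 3, 2)/174 = 84/((2*(-4)/(-4 + 3))) + (-18 + 2 + (-6 - 3))/174 = 84/((2*(-4)/(-1))) + (-18 + 2 - 9)*(1/174) = 84/((2*(-4)*(-1))) - 25*1/174 = 84/8 - 25/174 = 84*(⅛) - 25/174 = 21/2 - 25/174 = 901/87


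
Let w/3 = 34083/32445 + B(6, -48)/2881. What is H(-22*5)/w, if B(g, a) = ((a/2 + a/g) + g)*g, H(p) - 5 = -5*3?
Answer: -14837150/4434843 ≈ -3.3456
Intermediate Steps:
H(p) = -10 (H(p) = 5 - 5*3 = 5 - 15 = -10)
B(g, a) = g*(g + a/2 + a/g) (B(g, a) = ((a*(1/2) + a/g) + g)*g = ((a/2 + a/g) + g)*g = (g + a/2 + a/g)*g = g*(g + a/2 + a/g))
w = 4434843/1483715 (w = 3*(34083/32445 + (-48 + 6**2 + (1/2)*(-48)*6)/2881) = 3*(34083*(1/32445) + (-48 + 36 - 144)*(1/2881)) = 3*(541/515 - 156*1/2881) = 3*(541/515 - 156/2881) = 3*(1478281/1483715) = 4434843/1483715 ≈ 2.9890)
H(-22*5)/w = -10/4434843/1483715 = -10*1483715/4434843 = -14837150/4434843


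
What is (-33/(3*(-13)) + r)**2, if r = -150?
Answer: 3759721/169 ≈ 22247.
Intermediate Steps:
(-33/(3*(-13)) + r)**2 = (-33/(3*(-13)) - 150)**2 = (-33/(-39) - 150)**2 = (-33*(-1/39) - 150)**2 = (11/13 - 150)**2 = (-1939/13)**2 = 3759721/169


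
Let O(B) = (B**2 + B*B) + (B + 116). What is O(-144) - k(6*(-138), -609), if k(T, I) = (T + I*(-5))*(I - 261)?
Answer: 1970234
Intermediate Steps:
k(T, I) = (-261 + I)*(T - 5*I) (k(T, I) = (T - 5*I)*(-261 + I) = (-261 + I)*(T - 5*I))
O(B) = 116 + B + 2*B**2 (O(B) = (B**2 + B**2) + (116 + B) = 2*B**2 + (116 + B) = 116 + B + 2*B**2)
O(-144) - k(6*(-138), -609) = (116 - 144 + 2*(-144)**2) - (-1566*(-138) - 5*(-609)**2 + 1305*(-609) - 3654*(-138)) = (116 - 144 + 2*20736) - (-261*(-828) - 5*370881 - 794745 - 609*(-828)) = (116 - 144 + 41472) - (216108 - 1854405 - 794745 + 504252) = 41444 - 1*(-1928790) = 41444 + 1928790 = 1970234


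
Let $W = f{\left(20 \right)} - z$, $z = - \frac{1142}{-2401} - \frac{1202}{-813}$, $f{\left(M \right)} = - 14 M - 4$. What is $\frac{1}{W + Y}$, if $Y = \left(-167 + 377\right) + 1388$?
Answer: $\frac{1952013}{2561130634} \approx 0.00076217$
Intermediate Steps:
$f{\left(M \right)} = -4 - 14 M$
$z = \frac{3814448}{1952013}$ ($z = \left(-1142\right) \left(- \frac{1}{2401}\right) - - \frac{1202}{813} = \frac{1142}{2401} + \frac{1202}{813} = \frac{3814448}{1952013} \approx 1.9541$)
$Y = 1598$ ($Y = 210 + 1388 = 1598$)
$W = - \frac{558186140}{1952013}$ ($W = \left(-4 - 280\right) - \frac{3814448}{1952013} = -284 - \frac{3814448}{1952013} = - \frac{558186140}{1952013} \approx -285.95$)
$\frac{1}{W + Y} = \frac{1}{- \frac{558186140}{1952013} + 1598} = \frac{1}{\frac{2561130634}{1952013}} = \frac{1952013}{2561130634}$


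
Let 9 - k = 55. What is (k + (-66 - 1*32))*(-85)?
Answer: 12240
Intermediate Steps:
k = -46 (k = 9 - 1*55 = 9 - 55 = -46)
(k + (-66 - 1*32))*(-85) = (-46 + (-66 - 1*32))*(-85) = (-46 + (-66 - 32))*(-85) = (-46 - 98)*(-85) = -144*(-85) = 12240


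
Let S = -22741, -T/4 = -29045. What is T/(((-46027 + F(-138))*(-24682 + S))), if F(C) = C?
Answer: 23236/437856559 ≈ 5.3068e-5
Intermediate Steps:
T = 116180 (T = -4*(-29045) = 116180)
T/(((-46027 + F(-138))*(-24682 + S))) = 116180/(((-46027 - 138)*(-24682 - 22741))) = 116180/((-46165*(-47423))) = 116180/2189282795 = 116180*(1/2189282795) = 23236/437856559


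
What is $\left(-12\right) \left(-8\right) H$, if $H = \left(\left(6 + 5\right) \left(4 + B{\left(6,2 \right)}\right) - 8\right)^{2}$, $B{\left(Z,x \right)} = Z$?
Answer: $998784$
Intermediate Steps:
$H = 10404$ ($H = \left(\left(6 + 5\right) \left(4 + 6\right) - 8\right)^{2} = \left(11 \cdot 10 - 8\right)^{2} = \left(110 - 8\right)^{2} = 102^{2} = 10404$)
$\left(-12\right) \left(-8\right) H = \left(-12\right) \left(-8\right) 10404 = 96 \cdot 10404 = 998784$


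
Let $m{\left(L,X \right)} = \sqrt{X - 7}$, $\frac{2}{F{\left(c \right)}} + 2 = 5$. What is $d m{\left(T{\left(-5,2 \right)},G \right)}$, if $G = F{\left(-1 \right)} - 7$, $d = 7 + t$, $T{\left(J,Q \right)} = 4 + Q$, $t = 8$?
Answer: $10 i \sqrt{30} \approx 54.772 i$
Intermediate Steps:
$F{\left(c \right)} = \frac{2}{3}$ ($F{\left(c \right)} = \frac{2}{-2 + 5} = \frac{2}{3}$)
$d = 15$ ($d = 7 + 8 = 15$)
$G = - \frac{19}{3}$ ($G = \frac{2}{3} - 7 = - \frac{19}{3} \approx -6.3333$)
$m{\left(L,X \right)} = \sqrt{-7 + X}$
$d m{\left(T{\left(-5,2 \right)},G \right)} = 15 \sqrt{-7 - \frac{19}{3}} = 15 \sqrt{- \frac{40}{3}} = 15 \frac{2 i \sqrt{30}}{3} = 10 i \sqrt{30}$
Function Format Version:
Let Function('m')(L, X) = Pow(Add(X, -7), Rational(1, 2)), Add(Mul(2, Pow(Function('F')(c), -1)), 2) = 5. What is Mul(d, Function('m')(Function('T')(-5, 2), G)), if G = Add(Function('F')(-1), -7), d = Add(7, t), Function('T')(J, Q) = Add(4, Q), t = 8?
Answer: Mul(10, I, Pow(30, Rational(1, 2))) ≈ Mul(54.772, I)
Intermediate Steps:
Function('F')(c) = Rational(2, 3) (Function('F')(c) = Mul(2, Pow(Add(-2, 5), -1)) = Mul(2, Pow(3, -1)) = Mul(2, Rational(1, 3)) = Rational(2, 3))
d = 15 (d = Add(7, 8) = 15)
G = Rational(-19, 3) (G = Add(Rational(2, 3), -7) = Rational(-19, 3) ≈ -6.3333)
Function('m')(L, X) = Pow(Add(-7, X), Rational(1, 2))
Mul(d, Function('m')(Function('T')(-5, 2), G)) = Mul(15, Pow(Add(-7, Rational(-19, 3)), Rational(1, 2))) = Mul(15, Pow(Rational(-40, 3), Rational(1, 2))) = Mul(15, Mul(Rational(2, 3), I, Pow(30, Rational(1, 2)))) = Mul(10, I, Pow(30, Rational(1, 2)))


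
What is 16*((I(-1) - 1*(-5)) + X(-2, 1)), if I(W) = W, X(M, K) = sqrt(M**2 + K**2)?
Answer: 64 + 16*sqrt(5) ≈ 99.777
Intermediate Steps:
X(M, K) = sqrt(K**2 + M**2)
16*((I(-1) - 1*(-5)) + X(-2, 1)) = 16*((-1 - 1*(-5)) + sqrt(1**2 + (-2)**2)) = 16*((-1 + 5) + sqrt(1 + 4)) = 16*(4 + sqrt(5)) = 64 + 16*sqrt(5)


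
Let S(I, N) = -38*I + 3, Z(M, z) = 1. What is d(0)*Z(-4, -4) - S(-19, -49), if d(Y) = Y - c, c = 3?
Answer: -728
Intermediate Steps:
S(I, N) = 3 - 38*I
d(Y) = -3 + Y (d(Y) = Y - 1*3 = Y - 3 = -3 + Y)
d(0)*Z(-4, -4) - S(-19, -49) = (-3 + 0)*1 - (3 - 38*(-19)) = -3*1 - (3 + 722) = -3 - 1*725 = -3 - 725 = -728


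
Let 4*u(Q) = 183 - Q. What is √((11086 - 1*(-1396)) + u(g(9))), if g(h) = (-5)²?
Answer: √50086/2 ≈ 111.90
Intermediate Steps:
g(h) = 25
u(Q) = 183/4 - Q/4 (u(Q) = (183 - Q)/4 = 183/4 - Q/4)
√((11086 - 1*(-1396)) + u(g(9))) = √((11086 - 1*(-1396)) + (183/4 - ¼*25)) = √((11086 + 1396) + (183/4 - 25/4)) = √(12482 + 79/2) = √(25043/2) = √50086/2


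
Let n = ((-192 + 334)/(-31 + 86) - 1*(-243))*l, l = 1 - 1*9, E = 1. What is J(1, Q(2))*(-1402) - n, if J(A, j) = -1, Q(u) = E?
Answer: 185166/55 ≈ 3366.7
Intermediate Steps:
Q(u) = 1
l = -8 (l = 1 - 9 = -8)
n = -108056/55 (n = ((-192 + 334)/(-31 + 86) - 1*(-243))*(-8) = (142/55 + 243)*(-8) = (13507/55)*(-8) = -108056/55 ≈ -1964.7)
J(1, Q(2))*(-1402) - n = -1*(-1402) - 1*(-108056/55) = 1402 + 108056/55 = 185166/55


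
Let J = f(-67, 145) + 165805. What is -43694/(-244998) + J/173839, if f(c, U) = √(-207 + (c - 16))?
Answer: 24108807328/21295103661 + I*√290/173839 ≈ 1.1321 + 9.7961e-5*I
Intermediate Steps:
f(c, U) = √(-223 + c) (f(c, U) = √(-207 + (-16 + c)) = √(-223 + c))
J = 165805 + I*√290 (J = √(-223 - 67) + 165805 = √(-290) + 165805 = I*√290 + 165805 = 165805 + I*√290 ≈ 1.6581e+5 + 17.029*I)
-43694/(-244998) + J/173839 = -43694/(-244998) + (165805 + I*√290)/173839 = -43694*(-1/244998) + (165805 + I*√290)*(1/173839) = 21847/122499 + (165805/173839 + I*√290/173839) = 24108807328/21295103661 + I*√290/173839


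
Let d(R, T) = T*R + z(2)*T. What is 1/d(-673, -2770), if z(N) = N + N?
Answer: 1/1853130 ≈ 5.3963e-7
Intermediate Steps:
z(N) = 2*N
d(R, T) = 4*T + R*T (d(R, T) = T*R + (2*2)*T = R*T + 4*T = 4*T + R*T)
1/d(-673, -2770) = 1/(-2770*(4 - 673)) = 1/(-2770*(-669)) = 1/1853130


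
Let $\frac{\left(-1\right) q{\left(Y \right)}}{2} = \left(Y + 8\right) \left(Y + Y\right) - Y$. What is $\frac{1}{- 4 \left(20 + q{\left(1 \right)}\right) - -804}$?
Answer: $\frac{1}{860} \approx 0.0011628$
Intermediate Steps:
$q{\left(Y \right)} = 2 Y - 4 Y \left(8 + Y\right)$ ($q{\left(Y \right)} = - 2 \left(\left(Y + 8\right) \left(Y + Y\right) - Y\right) = - 2 \left(\left(8 + Y\right) 2 Y - Y\right) = - 2 \left(2 Y \left(8 + Y\right) - Y\right) = - 2 \left(- Y + 2 Y \left(8 + Y\right)\right) = 2 Y - 4 Y \left(8 + Y\right)$)
$\frac{1}{- 4 \left(20 + q{\left(1 \right)}\right) - -804} = \frac{1}{- 4 \left(20 - 2 \left(15 + 2 \cdot 1\right)\right) - -804} = \frac{1}{- 4 \left(20 - 2 \left(15 + 2\right)\right) + 804} = \frac{1}{- 4 \left(20 - 2 \cdot 17\right) + 804} = \frac{1}{- 4 \left(20 - 34\right) + 804} = \frac{1}{\left(-4\right) \left(-14\right) + 804} = \frac{1}{56 + 804} = \frac{1}{860}$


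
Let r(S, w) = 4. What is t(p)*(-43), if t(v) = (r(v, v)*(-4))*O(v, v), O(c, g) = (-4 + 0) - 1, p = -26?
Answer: -3440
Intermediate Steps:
O(c, g) = -5 (O(c, g) = -4 - 1 = -5)
t(v) = 80 (t(v) = (4*(-4))*(-5) = -16*(-5) = 80)
t(p)*(-43) = 80*(-43) = -3440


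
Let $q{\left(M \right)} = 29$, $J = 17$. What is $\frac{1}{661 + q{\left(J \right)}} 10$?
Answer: $\frac{1}{69} \approx 0.014493$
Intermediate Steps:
$\frac{1}{661 + q{\left(J \right)}} 10 = \frac{1}{661 + 29} \cdot 10 = \frac{1}{690} \cdot 10 = \frac{1}{69}$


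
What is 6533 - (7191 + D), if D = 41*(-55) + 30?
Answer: 1567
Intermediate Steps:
D = -2225 (D = -2255 + 30 = -2225)
6533 - (7191 + D) = 6533 - (7191 - 2225) = 6533 - 1*4966 = 6533 - 4966 = 1567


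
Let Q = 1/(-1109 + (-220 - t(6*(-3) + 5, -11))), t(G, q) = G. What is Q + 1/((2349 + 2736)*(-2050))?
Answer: -5212783/6859156500 ≈ -0.00075997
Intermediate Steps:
Q = -1/1316 (Q = 1/(-1109 + (-220 - (6*(-3) + 5))) = 1/(-1109 + (-220 - (-18 + 5))) = 1/(-1109 + (-220 - 1*(-13))) = 1/(-1109 + (-220 + 13)) = 1/(-1109 - 207) = 1/(-1316) = -1/1316 ≈ -0.00075988)
Q + 1/((2349 + 2736)*(-2050)) = -1/1316 + 1/((2349 + 2736)*(-2050)) = -1/1316 - 1/2050/5085 = -1/1316 + (1/5085)*(-1/2050) = -1/1316 - 1/10424250 = -5212783/6859156500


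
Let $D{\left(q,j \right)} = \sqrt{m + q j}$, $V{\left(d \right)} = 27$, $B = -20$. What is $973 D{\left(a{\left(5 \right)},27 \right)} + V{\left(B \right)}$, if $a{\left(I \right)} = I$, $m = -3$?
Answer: $27 + 1946 \sqrt{33} \approx 11206.0$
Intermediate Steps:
$D{\left(q,j \right)} = \sqrt{-3 + j q}$ ($D{\left(q,j \right)} = \sqrt{-3 + q j} = \sqrt{-3 + j q}$)
$973 D{\left(a{\left(5 \right)},27 \right)} + V{\left(B \right)} = 973 \sqrt{-3 + 27 \cdot 5} + 27 = 973 \sqrt{-3 + 135} + 27 = 973 \sqrt{132} + 27 = 973 \cdot 2 \sqrt{33} + 27 = 1946 \sqrt{33} + 27 = 27 + 1946 \sqrt{33}$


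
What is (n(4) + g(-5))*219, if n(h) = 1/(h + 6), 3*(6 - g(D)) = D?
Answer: 17009/10 ≈ 1700.9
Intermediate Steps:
g(D) = 6 - D/3
n(h) = 1/(6 + h)
(n(4) + g(-5))*219 = (1/(6 + 4) + (6 - ⅓*(-5)))*219 = (1/10 + (6 + 5/3))*219 = (⅒ + 23/3)*219 = (233/30)*219 = 17009/10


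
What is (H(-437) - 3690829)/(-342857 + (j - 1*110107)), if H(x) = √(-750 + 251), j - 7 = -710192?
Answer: 3690829/1163149 - I*√499/1163149 ≈ 3.1731 - 1.9205e-5*I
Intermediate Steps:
j = -710185 (j = 7 - 710192 = -710185)
H(x) = I*√499 (H(x) = √(-499) = I*√499)
(H(-437) - 3690829)/(-342857 + (j - 1*110107)) = (I*√499 - 3690829)/(-342857 + (-710185 - 1*110107)) = (-3690829 + I*√499)/(-342857 + (-710185 - 110107)) = (-3690829 + I*√499)/(-342857 - 820292) = (-3690829 + I*√499)/(-1163149) = (-3690829 + I*√499)*(-1/1163149) = 3690829/1163149 - I*√499/1163149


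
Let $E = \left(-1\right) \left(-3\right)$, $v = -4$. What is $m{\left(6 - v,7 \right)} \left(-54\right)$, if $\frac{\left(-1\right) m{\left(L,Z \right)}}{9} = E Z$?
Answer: $10206$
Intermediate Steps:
$E = 3$
$m{\left(L,Z \right)} = - 27 Z$ ($m{\left(L,Z \right)} = - 9 \cdot 3 Z = - 27 Z$)
$m{\left(6 - v,7 \right)} \left(-54\right) = \left(-27\right) 7 \left(-54\right) = \left(-189\right) \left(-54\right) = 10206$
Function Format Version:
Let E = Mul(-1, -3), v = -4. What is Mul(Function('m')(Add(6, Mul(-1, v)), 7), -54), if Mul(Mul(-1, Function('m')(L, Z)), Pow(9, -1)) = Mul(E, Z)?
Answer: 10206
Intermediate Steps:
E = 3
Function('m')(L, Z) = Mul(-27, Z) (Function('m')(L, Z) = Mul(-9, Mul(3, Z)) = Mul(-27, Z))
Mul(Function('m')(Add(6, Mul(-1, v)), 7), -54) = Mul(Mul(-27, 7), -54) = Mul(-189, -54) = 10206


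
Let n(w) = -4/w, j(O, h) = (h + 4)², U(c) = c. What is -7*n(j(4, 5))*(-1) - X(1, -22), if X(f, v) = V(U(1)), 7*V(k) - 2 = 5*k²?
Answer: -109/81 ≈ -1.3457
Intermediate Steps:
V(k) = 2/7 + 5*k²/7 (V(k) = 2/7 + (5*k²)/7 = 2/7 + 5*k²/7)
X(f, v) = 1 (X(f, v) = 2/7 + (5/7)*1² = 2/7 + (5/7)*1 = 2/7 + 5/7 = 1)
j(O, h) = (4 + h)²
-7*n(j(4, 5))*(-1) - X(1, -22) = -(-28)/((4 + 5)²)*(-1) - 1*1 = -(-28)/(9²)*(-1) - 1 = -(-28)/81*(-1) - 1 = -7*(-4/81)*(-1) - 1 = (28/81)*(-1) - 1 = -28/81 - 1 = -109/81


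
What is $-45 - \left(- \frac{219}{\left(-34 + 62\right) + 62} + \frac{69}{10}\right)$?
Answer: $- \frac{742}{15} \approx -49.467$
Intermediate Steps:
$-45 - \left(- \frac{219}{\left(-34 + 62\right) + 62} + \frac{69}{10}\right) = -45 - \left(- \frac{219}{28 + 62} + 69 \cdot \frac{1}{10}\right) = -45 - \left(- \frac{219}{90} + \frac{69}{10}\right) = -45 - \left(\left(-219\right) \frac{1}{90} + \frac{69}{10}\right) = -45 - \left(- \frac{73}{30} + \frac{69}{10}\right) = -45 - \frac{67}{15} = - \frac{742}{15}$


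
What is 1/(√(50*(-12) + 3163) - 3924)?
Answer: -3924/15395213 - √2563/15395213 ≈ -0.00025817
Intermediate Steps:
1/(√(50*(-12) + 3163) - 3924) = 1/(√(-600 + 3163) - 3924) = 1/(√2563 - 3924) = 1/(-3924 + √2563)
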